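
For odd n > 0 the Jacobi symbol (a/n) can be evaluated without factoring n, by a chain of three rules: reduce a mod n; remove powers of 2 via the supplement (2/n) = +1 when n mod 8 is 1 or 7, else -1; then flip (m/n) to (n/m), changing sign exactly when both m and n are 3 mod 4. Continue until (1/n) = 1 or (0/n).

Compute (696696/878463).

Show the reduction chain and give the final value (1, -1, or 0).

0

factor out 2^3: 696696 = 2^3·87087; with 878463 mod 8 = 7, (2/878463) = +1; sign now +1; continue with (87087/878463)
flip (87087/878463) -> (878463/87087): both odd, 87087 mod 4 = 3, 878463 mod 4 = 3, so the flip contributes -1; sign now -1
(878463/87087): 878463 mod 87087 = 7593, so (878463/87087) = (7593/87087)
flip (7593/87087) -> (87087/7593): both odd, 7593 mod 4 = 1, 87087 mod 4 = 3, so the flip contributes +1; sign now -1
(87087/7593): 87087 mod 7593 = 3564, so (87087/7593) = (3564/7593)
factor out 2^2: 3564 = 2^2·891; with 7593 mod 8 = 1, (2/7593) = +1; sign now -1; continue with (891/7593)
flip (891/7593) -> (7593/891): both odd, 891 mod 4 = 3, 7593 mod 4 = 1, so the flip contributes +1; sign now -1
(7593/891): 7593 mod 891 = 465, so (7593/891) = (465/891)
flip (465/891) -> (891/465): both odd, 465 mod 4 = 1, 891 mod 4 = 3, so the flip contributes +1; sign now -1
(891/465): 891 mod 465 = 426, so (891/465) = (426/465)
factor out 2^1: 426 = 2^1·213; with 465 mod 8 = 1, (2/465) = +1; sign now -1; continue with (213/465)
flip (213/465) -> (465/213): both odd, 213 mod 4 = 1, 465 mod 4 = 1, so the flip contributes +1; sign now -1
(465/213): 465 mod 213 = 39, so (465/213) = (39/213)
flip (39/213) -> (213/39): both odd, 39 mod 4 = 3, 213 mod 4 = 1, so the flip contributes +1; sign now -1
(213/39): 213 mod 39 = 18, so (213/39) = (18/39)
factor out 2^1: 18 = 2^1·9; with 39 mod 8 = 7, (2/39) = +1; sign now -1; continue with (9/39)
flip (9/39) -> (39/9): both odd, 9 mod 4 = 1, 39 mod 4 = 3, so the flip contributes +1; sign now -1
(39/9): 39 mod 9 = 3, so (39/9) = (3/9)
flip (3/9) -> (9/3): both odd, 3 mod 4 = 3, 9 mod 4 = 1, so the flip contributes +1; sign now -1
(9/3): 9 mod 3 = 0, so (9/3) = (0/3)
reached (0/3); gcd(a, n) > 1, so (0/3) = 0 and the symbol is 0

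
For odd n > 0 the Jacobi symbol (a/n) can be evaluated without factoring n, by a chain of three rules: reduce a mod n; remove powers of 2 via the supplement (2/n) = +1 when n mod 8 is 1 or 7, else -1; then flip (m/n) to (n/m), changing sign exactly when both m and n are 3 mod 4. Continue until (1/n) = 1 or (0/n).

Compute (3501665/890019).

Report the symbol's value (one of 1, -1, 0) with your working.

(3501665/890019): 3501665 mod 890019 = 831608, so (3501665/890019) = (831608/890019)
factor out 2^3: 831608 = 2^3·103951; with 890019 mod 8 = 3, (2/890019) = -1; sign now -1; continue with (103951/890019)
flip (103951/890019) -> (890019/103951): both odd, 103951 mod 4 = 3, 890019 mod 4 = 3, so the flip contributes -1; sign now +1
(890019/103951): 890019 mod 103951 = 58411, so (890019/103951) = (58411/103951)
flip (58411/103951) -> (103951/58411): both odd, 58411 mod 4 = 3, 103951 mod 4 = 3, so the flip contributes -1; sign now -1
(103951/58411): 103951 mod 58411 = 45540, so (103951/58411) = (45540/58411)
factor out 2^2: 45540 = 2^2·11385; with 58411 mod 8 = 3, (2/58411) = -1; sign now -1; continue with (11385/58411)
flip (11385/58411) -> (58411/11385): both odd, 11385 mod 4 = 1, 58411 mod 4 = 3, so the flip contributes +1; sign now -1
(58411/11385): 58411 mod 11385 = 1486, so (58411/11385) = (1486/11385)
factor out 2^1: 1486 = 2^1·743; with 11385 mod 8 = 1, (2/11385) = +1; sign now -1; continue with (743/11385)
flip (743/11385) -> (11385/743): both odd, 743 mod 4 = 3, 11385 mod 4 = 1, so the flip contributes +1; sign now -1
(11385/743): 11385 mod 743 = 240, so (11385/743) = (240/743)
factor out 2^4: 240 = 2^4·15; with 743 mod 8 = 7, (2/743) = +1; sign now -1; continue with (15/743)
flip (15/743) -> (743/15): both odd, 15 mod 4 = 3, 743 mod 4 = 3, so the flip contributes -1; sign now +1
(743/15): 743 mod 15 = 8, so (743/15) = (8/15)
factor out 2^3: 8 = 2^3·1; with 15 mod 8 = 7, (2/15) = +1; sign now +1; continue with (1/15)
reached (1/15) = 1, so the symbol is +1

1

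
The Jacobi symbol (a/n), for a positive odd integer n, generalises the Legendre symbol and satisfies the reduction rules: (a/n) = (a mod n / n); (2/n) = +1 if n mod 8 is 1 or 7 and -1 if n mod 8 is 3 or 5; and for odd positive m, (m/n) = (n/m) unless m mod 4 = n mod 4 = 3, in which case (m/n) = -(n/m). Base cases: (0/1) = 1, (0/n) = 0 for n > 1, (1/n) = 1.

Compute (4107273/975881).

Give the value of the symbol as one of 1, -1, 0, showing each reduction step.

-1

(4107273/975881): 4107273 mod 975881 = 203749, so (4107273/975881) = (203749/975881)
flip (203749/975881) -> (975881/203749): both odd, 203749 mod 4 = 1, 975881 mod 4 = 1, so the flip contributes +1; sign now +1
(975881/203749): 975881 mod 203749 = 160885, so (975881/203749) = (160885/203749)
flip (160885/203749) -> (203749/160885): both odd, 160885 mod 4 = 1, 203749 mod 4 = 1, so the flip contributes +1; sign now +1
(203749/160885): 203749 mod 160885 = 42864, so (203749/160885) = (42864/160885)
factor out 2^4: 42864 = 2^4·2679; with 160885 mod 8 = 5, (2/160885) = -1; sign now +1; continue with (2679/160885)
flip (2679/160885) -> (160885/2679): both odd, 2679 mod 4 = 3, 160885 mod 4 = 1, so the flip contributes +1; sign now +1
(160885/2679): 160885 mod 2679 = 145, so (160885/2679) = (145/2679)
flip (145/2679) -> (2679/145): both odd, 145 mod 4 = 1, 2679 mod 4 = 3, so the flip contributes +1; sign now +1
(2679/145): 2679 mod 145 = 69, so (2679/145) = (69/145)
flip (69/145) -> (145/69): both odd, 69 mod 4 = 1, 145 mod 4 = 1, so the flip contributes +1; sign now +1
(145/69): 145 mod 69 = 7, so (145/69) = (7/69)
flip (7/69) -> (69/7): both odd, 7 mod 4 = 3, 69 mod 4 = 1, so the flip contributes +1; sign now +1
(69/7): 69 mod 7 = 6, so (69/7) = (6/7)
factor out 2^1: 6 = 2^1·3; with 7 mod 8 = 7, (2/7) = +1; sign now +1; continue with (3/7)
flip (3/7) -> (7/3): both odd, 3 mod 4 = 3, 7 mod 4 = 3, so the flip contributes -1; sign now -1
(7/3): 7 mod 3 = 1, so (7/3) = (1/3)
reached (1/3) = 1, so the symbol is -1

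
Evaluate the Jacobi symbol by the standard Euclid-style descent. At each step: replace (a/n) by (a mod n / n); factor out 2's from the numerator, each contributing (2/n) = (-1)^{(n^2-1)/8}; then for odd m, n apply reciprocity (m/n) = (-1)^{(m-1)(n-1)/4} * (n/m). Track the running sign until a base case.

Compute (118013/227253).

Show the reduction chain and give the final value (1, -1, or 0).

1

reciprocity: (118013/227253) = +1·(227253/118013) since 118013 mod 4 = 1, 227253 mod 4 = 1; sign now +1
(227253/118013) = (109240/118013)   [reduce mod 118013]
109240 = 2^3·13655; (2/118013) = -1 since 118013 mod 8 = 5, so (109240/118013) = (-1)^3·(13655/118013); sign now -1
reciprocity: (13655/118013) = +1·(118013/13655) since 13655 mod 4 = 3, 118013 mod 4 = 1; sign now -1
(118013/13655) = (8773/13655)   [reduce mod 13655]
reciprocity: (8773/13655) = +1·(13655/8773) since 8773 mod 4 = 1, 13655 mod 4 = 3; sign now -1
(13655/8773) = (4882/8773)   [reduce mod 8773]
4882 = 2^1·2441; (2/8773) = -1 since 8773 mod 8 = 5, so (4882/8773) = (-1)^1·(2441/8773); sign now +1
reciprocity: (2441/8773) = +1·(8773/2441) since 2441 mod 4 = 1, 8773 mod 4 = 1; sign now +1
(8773/2441) = (1450/2441)   [reduce mod 2441]
1450 = 2^1·725; (2/2441) = +1 since 2441 mod 8 = 1, so (1450/2441) = (+1)^1·(725/2441); sign now +1
reciprocity: (725/2441) = +1·(2441/725) since 725 mod 4 = 1, 2441 mod 4 = 1; sign now +1
(2441/725) = (266/725)   [reduce mod 725]
266 = 2^1·133; (2/725) = -1 since 725 mod 8 = 5, so (266/725) = (-1)^1·(133/725); sign now -1
reciprocity: (133/725) = +1·(725/133) since 133 mod 4 = 1, 725 mod 4 = 1; sign now -1
(725/133) = (60/133)   [reduce mod 133]
60 = 2^2·15; (2/133) = -1 since 133 mod 8 = 5, so (60/133) = (-1)^2·(15/133); sign now -1
reciprocity: (15/133) = +1·(133/15) since 15 mod 4 = 3, 133 mod 4 = 1; sign now -1
(133/15) = (13/15)   [reduce mod 15]
reciprocity: (13/15) = +1·(15/13) since 13 mod 4 = 1, 15 mod 4 = 3; sign now -1
(15/13) = (2/13)   [reduce mod 13]
2 = 2^1·1; (2/13) = -1 since 13 mod 8 = 5, so (2/13) = (-1)^1·(1/13); sign now +1
(1/13) = 1; final value = sign = +1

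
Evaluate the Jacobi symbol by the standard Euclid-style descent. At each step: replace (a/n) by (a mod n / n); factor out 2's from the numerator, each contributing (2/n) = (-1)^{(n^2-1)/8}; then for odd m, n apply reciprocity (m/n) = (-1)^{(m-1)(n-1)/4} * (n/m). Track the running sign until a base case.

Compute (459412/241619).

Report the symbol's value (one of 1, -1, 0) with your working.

(459412/241619): 459412 mod 241619 = 217793, so (459412/241619) = (217793/241619)
flip (217793/241619) -> (241619/217793): both odd, 217793 mod 4 = 1, 241619 mod 4 = 3, so the flip contributes +1; sign now +1
(241619/217793): 241619 mod 217793 = 23826, so (241619/217793) = (23826/217793)
factor out 2^1: 23826 = 2^1·11913; with 217793 mod 8 = 1, (2/217793) = +1; sign now +1; continue with (11913/217793)
flip (11913/217793) -> (217793/11913): both odd, 11913 mod 4 = 1, 217793 mod 4 = 1, so the flip contributes +1; sign now +1
(217793/11913): 217793 mod 11913 = 3359, so (217793/11913) = (3359/11913)
flip (3359/11913) -> (11913/3359): both odd, 3359 mod 4 = 3, 11913 mod 4 = 1, so the flip contributes +1; sign now +1
(11913/3359): 11913 mod 3359 = 1836, so (11913/3359) = (1836/3359)
factor out 2^2: 1836 = 2^2·459; with 3359 mod 8 = 7, (2/3359) = +1; sign now +1; continue with (459/3359)
flip (459/3359) -> (3359/459): both odd, 459 mod 4 = 3, 3359 mod 4 = 3, so the flip contributes -1; sign now -1
(3359/459): 3359 mod 459 = 146, so (3359/459) = (146/459)
factor out 2^1: 146 = 2^1·73; with 459 mod 8 = 3, (2/459) = -1; sign now +1; continue with (73/459)
flip (73/459) -> (459/73): both odd, 73 mod 4 = 1, 459 mod 4 = 3, so the flip contributes +1; sign now +1
(459/73): 459 mod 73 = 21, so (459/73) = (21/73)
flip (21/73) -> (73/21): both odd, 21 mod 4 = 1, 73 mod 4 = 1, so the flip contributes +1; sign now +1
(73/21): 73 mod 21 = 10, so (73/21) = (10/21)
factor out 2^1: 10 = 2^1·5; with 21 mod 8 = 5, (2/21) = -1; sign now -1; continue with (5/21)
flip (5/21) -> (21/5): both odd, 5 mod 4 = 1, 21 mod 4 = 1, so the flip contributes +1; sign now -1
(21/5): 21 mod 5 = 1, so (21/5) = (1/5)
reached (1/5) = 1, so the symbol is -1

-1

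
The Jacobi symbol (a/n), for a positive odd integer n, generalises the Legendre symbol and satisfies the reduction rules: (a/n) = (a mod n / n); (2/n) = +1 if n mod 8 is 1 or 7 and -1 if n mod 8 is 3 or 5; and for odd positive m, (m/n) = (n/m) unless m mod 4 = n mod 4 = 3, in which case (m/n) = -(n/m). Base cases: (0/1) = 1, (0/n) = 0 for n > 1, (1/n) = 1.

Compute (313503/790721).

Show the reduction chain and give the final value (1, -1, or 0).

-1

flip (313503/790721) -> (790721/313503): both odd, 313503 mod 4 = 3, 790721 mod 4 = 1, so the flip contributes +1; sign now +1
(790721/313503): 790721 mod 313503 = 163715, so (790721/313503) = (163715/313503)
flip (163715/313503) -> (313503/163715): both odd, 163715 mod 4 = 3, 313503 mod 4 = 3, so the flip contributes -1; sign now -1
(313503/163715): 313503 mod 163715 = 149788, so (313503/163715) = (149788/163715)
factor out 2^2: 149788 = 2^2·37447; with 163715 mod 8 = 3, (2/163715) = -1; sign now -1; continue with (37447/163715)
flip (37447/163715) -> (163715/37447): both odd, 37447 mod 4 = 3, 163715 mod 4 = 3, so the flip contributes -1; sign now +1
(163715/37447): 163715 mod 37447 = 13927, so (163715/37447) = (13927/37447)
flip (13927/37447) -> (37447/13927): both odd, 13927 mod 4 = 3, 37447 mod 4 = 3, so the flip contributes -1; sign now -1
(37447/13927): 37447 mod 13927 = 9593, so (37447/13927) = (9593/13927)
flip (9593/13927) -> (13927/9593): both odd, 9593 mod 4 = 1, 13927 mod 4 = 3, so the flip contributes +1; sign now -1
(13927/9593): 13927 mod 9593 = 4334, so (13927/9593) = (4334/9593)
factor out 2^1: 4334 = 2^1·2167; with 9593 mod 8 = 1, (2/9593) = +1; sign now -1; continue with (2167/9593)
flip (2167/9593) -> (9593/2167): both odd, 2167 mod 4 = 3, 9593 mod 4 = 1, so the flip contributes +1; sign now -1
(9593/2167): 9593 mod 2167 = 925, so (9593/2167) = (925/2167)
flip (925/2167) -> (2167/925): both odd, 925 mod 4 = 1, 2167 mod 4 = 3, so the flip contributes +1; sign now -1
(2167/925): 2167 mod 925 = 317, so (2167/925) = (317/925)
flip (317/925) -> (925/317): both odd, 317 mod 4 = 1, 925 mod 4 = 1, so the flip contributes +1; sign now -1
(925/317): 925 mod 317 = 291, so (925/317) = (291/317)
flip (291/317) -> (317/291): both odd, 291 mod 4 = 3, 317 mod 4 = 1, so the flip contributes +1; sign now -1
(317/291): 317 mod 291 = 26, so (317/291) = (26/291)
factor out 2^1: 26 = 2^1·13; with 291 mod 8 = 3, (2/291) = -1; sign now +1; continue with (13/291)
flip (13/291) -> (291/13): both odd, 13 mod 4 = 1, 291 mod 4 = 3, so the flip contributes +1; sign now +1
(291/13): 291 mod 13 = 5, so (291/13) = (5/13)
flip (5/13) -> (13/5): both odd, 5 mod 4 = 1, 13 mod 4 = 1, so the flip contributes +1; sign now +1
(13/5): 13 mod 5 = 3, so (13/5) = (3/5)
flip (3/5) -> (5/3): both odd, 3 mod 4 = 3, 5 mod 4 = 1, so the flip contributes +1; sign now +1
(5/3): 5 mod 3 = 2, so (5/3) = (2/3)
factor out 2^1: 2 = 2^1·1; with 3 mod 8 = 3, (2/3) = -1; sign now -1; continue with (1/3)
reached (1/3) = 1, so the symbol is -1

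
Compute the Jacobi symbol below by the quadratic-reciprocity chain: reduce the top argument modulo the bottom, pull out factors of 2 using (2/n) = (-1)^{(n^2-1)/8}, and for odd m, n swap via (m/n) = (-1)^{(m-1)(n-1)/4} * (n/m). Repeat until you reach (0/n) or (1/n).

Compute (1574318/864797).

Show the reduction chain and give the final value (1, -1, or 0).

-1

(1574318/864797): 1574318 mod 864797 = 709521, so (1574318/864797) = (709521/864797)
flip (709521/864797) -> (864797/709521): both odd, 709521 mod 4 = 1, 864797 mod 4 = 1, so the flip contributes +1; sign now +1
(864797/709521): 864797 mod 709521 = 155276, so (864797/709521) = (155276/709521)
factor out 2^2: 155276 = 2^2·38819; with 709521 mod 8 = 1, (2/709521) = +1; sign now +1; continue with (38819/709521)
flip (38819/709521) -> (709521/38819): both odd, 38819 mod 4 = 3, 709521 mod 4 = 1, so the flip contributes +1; sign now +1
(709521/38819): 709521 mod 38819 = 10779, so (709521/38819) = (10779/38819)
flip (10779/38819) -> (38819/10779): both odd, 10779 mod 4 = 3, 38819 mod 4 = 3, so the flip contributes -1; sign now -1
(38819/10779): 38819 mod 10779 = 6482, so (38819/10779) = (6482/10779)
factor out 2^1: 6482 = 2^1·3241; with 10779 mod 8 = 3, (2/10779) = -1; sign now +1; continue with (3241/10779)
flip (3241/10779) -> (10779/3241): both odd, 3241 mod 4 = 1, 10779 mod 4 = 3, so the flip contributes +1; sign now +1
(10779/3241): 10779 mod 3241 = 1056, so (10779/3241) = (1056/3241)
factor out 2^5: 1056 = 2^5·33; with 3241 mod 8 = 1, (2/3241) = +1; sign now +1; continue with (33/3241)
flip (33/3241) -> (3241/33): both odd, 33 mod 4 = 1, 3241 mod 4 = 1, so the flip contributes +1; sign now +1
(3241/33): 3241 mod 33 = 7, so (3241/33) = (7/33)
flip (7/33) -> (33/7): both odd, 7 mod 4 = 3, 33 mod 4 = 1, so the flip contributes +1; sign now +1
(33/7): 33 mod 7 = 5, so (33/7) = (5/7)
flip (5/7) -> (7/5): both odd, 5 mod 4 = 1, 7 mod 4 = 3, so the flip contributes +1; sign now +1
(7/5): 7 mod 5 = 2, so (7/5) = (2/5)
factor out 2^1: 2 = 2^1·1; with 5 mod 8 = 5, (2/5) = -1; sign now -1; continue with (1/5)
reached (1/5) = 1, so the symbol is -1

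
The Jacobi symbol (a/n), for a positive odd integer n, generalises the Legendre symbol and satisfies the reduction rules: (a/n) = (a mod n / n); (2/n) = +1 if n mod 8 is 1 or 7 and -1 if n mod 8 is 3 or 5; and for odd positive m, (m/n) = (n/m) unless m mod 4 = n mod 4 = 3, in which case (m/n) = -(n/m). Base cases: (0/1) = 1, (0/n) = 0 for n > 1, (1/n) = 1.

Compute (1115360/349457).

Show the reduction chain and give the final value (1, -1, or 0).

-1

(1115360/349457): 1115360 mod 349457 = 66989, so (1115360/349457) = (66989/349457)
flip (66989/349457) -> (349457/66989): both odd, 66989 mod 4 = 1, 349457 mod 4 = 1, so the flip contributes +1; sign now +1
(349457/66989): 349457 mod 66989 = 14512, so (349457/66989) = (14512/66989)
factor out 2^4: 14512 = 2^4·907; with 66989 mod 8 = 5, (2/66989) = -1; sign now +1; continue with (907/66989)
flip (907/66989) -> (66989/907): both odd, 907 mod 4 = 3, 66989 mod 4 = 1, so the flip contributes +1; sign now +1
(66989/907): 66989 mod 907 = 778, so (66989/907) = (778/907)
factor out 2^1: 778 = 2^1·389; with 907 mod 8 = 3, (2/907) = -1; sign now -1; continue with (389/907)
flip (389/907) -> (907/389): both odd, 389 mod 4 = 1, 907 mod 4 = 3, so the flip contributes +1; sign now -1
(907/389): 907 mod 389 = 129, so (907/389) = (129/389)
flip (129/389) -> (389/129): both odd, 129 mod 4 = 1, 389 mod 4 = 1, so the flip contributes +1; sign now -1
(389/129): 389 mod 129 = 2, so (389/129) = (2/129)
factor out 2^1: 2 = 2^1·1; with 129 mod 8 = 1, (2/129) = +1; sign now -1; continue with (1/129)
reached (1/129) = 1, so the symbol is -1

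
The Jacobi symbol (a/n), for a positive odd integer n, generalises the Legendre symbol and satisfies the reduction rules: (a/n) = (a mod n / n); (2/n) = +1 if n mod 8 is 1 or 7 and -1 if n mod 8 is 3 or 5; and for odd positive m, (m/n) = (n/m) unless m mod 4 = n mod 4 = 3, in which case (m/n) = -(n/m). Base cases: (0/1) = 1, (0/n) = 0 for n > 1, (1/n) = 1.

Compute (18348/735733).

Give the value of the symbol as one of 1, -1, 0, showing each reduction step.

1

18348 = 2^2·4587; (2/735733) = -1 since 735733 mod 8 = 5, so (18348/735733) = (-1)^2·(4587/735733); sign now +1
reciprocity: (4587/735733) = +1·(735733/4587) since 4587 mod 4 = 3, 735733 mod 4 = 1; sign now +1
(735733/4587) = (1813/4587)   [reduce mod 4587]
reciprocity: (1813/4587) = +1·(4587/1813) since 1813 mod 4 = 1, 4587 mod 4 = 3; sign now +1
(4587/1813) = (961/1813)   [reduce mod 1813]
reciprocity: (961/1813) = +1·(1813/961) since 961 mod 4 = 1, 1813 mod 4 = 1; sign now +1
(1813/961) = (852/961)   [reduce mod 961]
852 = 2^2·213; (2/961) = +1 since 961 mod 8 = 1, so (852/961) = (+1)^2·(213/961); sign now +1
reciprocity: (213/961) = +1·(961/213) since 213 mod 4 = 1, 961 mod 4 = 1; sign now +1
(961/213) = (109/213)   [reduce mod 213]
reciprocity: (109/213) = +1·(213/109) since 109 mod 4 = 1, 213 mod 4 = 1; sign now +1
(213/109) = (104/109)   [reduce mod 109]
104 = 2^3·13; (2/109) = -1 since 109 mod 8 = 5, so (104/109) = (-1)^3·(13/109); sign now -1
reciprocity: (13/109) = +1·(109/13) since 13 mod 4 = 1, 109 mod 4 = 1; sign now -1
(109/13) = (5/13)   [reduce mod 13]
reciprocity: (5/13) = +1·(13/5) since 5 mod 4 = 1, 13 mod 4 = 1; sign now -1
(13/5) = (3/5)   [reduce mod 5]
reciprocity: (3/5) = +1·(5/3) since 3 mod 4 = 3, 5 mod 4 = 1; sign now -1
(5/3) = (2/3)   [reduce mod 3]
2 = 2^1·1; (2/3) = -1 since 3 mod 8 = 3, so (2/3) = (-1)^1·(1/3); sign now +1
(1/3) = 1; final value = sign = +1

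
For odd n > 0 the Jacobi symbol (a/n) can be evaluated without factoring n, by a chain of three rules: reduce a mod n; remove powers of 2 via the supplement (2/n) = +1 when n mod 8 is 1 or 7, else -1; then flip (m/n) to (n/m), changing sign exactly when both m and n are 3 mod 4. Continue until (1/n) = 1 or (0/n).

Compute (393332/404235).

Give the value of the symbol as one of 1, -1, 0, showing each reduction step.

factor out 2^2: 393332 = 2^2·98333; with 404235 mod 8 = 3, (2/404235) = -1; sign now +1; continue with (98333/404235)
flip (98333/404235) -> (404235/98333): both odd, 98333 mod 4 = 1, 404235 mod 4 = 3, so the flip contributes +1; sign now +1
(404235/98333): 404235 mod 98333 = 10903, so (404235/98333) = (10903/98333)
flip (10903/98333) -> (98333/10903): both odd, 10903 mod 4 = 3, 98333 mod 4 = 1, so the flip contributes +1; sign now +1
(98333/10903): 98333 mod 10903 = 206, so (98333/10903) = (206/10903)
factor out 2^1: 206 = 2^1·103; with 10903 mod 8 = 7, (2/10903) = +1; sign now +1; continue with (103/10903)
flip (103/10903) -> (10903/103): both odd, 103 mod 4 = 3, 10903 mod 4 = 3, so the flip contributes -1; sign now -1
(10903/103): 10903 mod 103 = 88, so (10903/103) = (88/103)
factor out 2^3: 88 = 2^3·11; with 103 mod 8 = 7, (2/103) = +1; sign now -1; continue with (11/103)
flip (11/103) -> (103/11): both odd, 11 mod 4 = 3, 103 mod 4 = 3, so the flip contributes -1; sign now +1
(103/11): 103 mod 11 = 4, so (103/11) = (4/11)
factor out 2^2: 4 = 2^2·1; with 11 mod 8 = 3, (2/11) = -1; sign now +1; continue with (1/11)
reached (1/11) = 1, so the symbol is +1

1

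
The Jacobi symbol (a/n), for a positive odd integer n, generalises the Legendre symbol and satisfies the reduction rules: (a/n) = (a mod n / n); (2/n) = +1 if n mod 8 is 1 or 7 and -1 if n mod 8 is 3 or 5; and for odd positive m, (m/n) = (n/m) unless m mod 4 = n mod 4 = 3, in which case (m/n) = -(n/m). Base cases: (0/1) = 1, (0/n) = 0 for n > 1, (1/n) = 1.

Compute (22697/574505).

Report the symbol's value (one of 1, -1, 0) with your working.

1

reciprocity: (22697/574505) = +1·(574505/22697) since 22697 mod 4 = 1, 574505 mod 4 = 1; sign now +1
(574505/22697) = (7080/22697)   [reduce mod 22697]
7080 = 2^3·885; (2/22697) = +1 since 22697 mod 8 = 1, so (7080/22697) = (+1)^3·(885/22697); sign now +1
reciprocity: (885/22697) = +1·(22697/885) since 885 mod 4 = 1, 22697 mod 4 = 1; sign now +1
(22697/885) = (572/885)   [reduce mod 885]
572 = 2^2·143; (2/885) = -1 since 885 mod 8 = 5, so (572/885) = (-1)^2·(143/885); sign now +1
reciprocity: (143/885) = +1·(885/143) since 143 mod 4 = 3, 885 mod 4 = 1; sign now +1
(885/143) = (27/143)   [reduce mod 143]
reciprocity: (27/143) = -1·(143/27) since 27 mod 4 = 3, 143 mod 4 = 3; sign now -1
(143/27) = (8/27)   [reduce mod 27]
8 = 2^3·1; (2/27) = -1 since 27 mod 8 = 3, so (8/27) = (-1)^3·(1/27); sign now +1
(1/27) = 1; final value = sign = +1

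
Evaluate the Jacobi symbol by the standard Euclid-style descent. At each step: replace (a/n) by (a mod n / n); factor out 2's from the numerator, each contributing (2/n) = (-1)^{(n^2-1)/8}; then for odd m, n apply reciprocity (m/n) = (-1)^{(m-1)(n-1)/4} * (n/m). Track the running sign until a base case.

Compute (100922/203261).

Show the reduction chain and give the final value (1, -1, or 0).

-1

factor out 2^1: 100922 = 2^1·50461; with 203261 mod 8 = 5, (2/203261) = -1; sign now -1; continue with (50461/203261)
flip (50461/203261) -> (203261/50461): both odd, 50461 mod 4 = 1, 203261 mod 4 = 1, so the flip contributes +1; sign now -1
(203261/50461): 203261 mod 50461 = 1417, so (203261/50461) = (1417/50461)
flip (1417/50461) -> (50461/1417): both odd, 1417 mod 4 = 1, 50461 mod 4 = 1, so the flip contributes +1; sign now -1
(50461/1417): 50461 mod 1417 = 866, so (50461/1417) = (866/1417)
factor out 2^1: 866 = 2^1·433; with 1417 mod 8 = 1, (2/1417) = +1; sign now -1; continue with (433/1417)
flip (433/1417) -> (1417/433): both odd, 433 mod 4 = 1, 1417 mod 4 = 1, so the flip contributes +1; sign now -1
(1417/433): 1417 mod 433 = 118, so (1417/433) = (118/433)
factor out 2^1: 118 = 2^1·59; with 433 mod 8 = 1, (2/433) = +1; sign now -1; continue with (59/433)
flip (59/433) -> (433/59): both odd, 59 mod 4 = 3, 433 mod 4 = 1, so the flip contributes +1; sign now -1
(433/59): 433 mod 59 = 20, so (433/59) = (20/59)
factor out 2^2: 20 = 2^2·5; with 59 mod 8 = 3, (2/59) = -1; sign now -1; continue with (5/59)
flip (5/59) -> (59/5): both odd, 5 mod 4 = 1, 59 mod 4 = 3, so the flip contributes +1; sign now -1
(59/5): 59 mod 5 = 4, so (59/5) = (4/5)
factor out 2^2: 4 = 2^2·1; with 5 mod 8 = 5, (2/5) = -1; sign now -1; continue with (1/5)
reached (1/5) = 1, so the symbol is -1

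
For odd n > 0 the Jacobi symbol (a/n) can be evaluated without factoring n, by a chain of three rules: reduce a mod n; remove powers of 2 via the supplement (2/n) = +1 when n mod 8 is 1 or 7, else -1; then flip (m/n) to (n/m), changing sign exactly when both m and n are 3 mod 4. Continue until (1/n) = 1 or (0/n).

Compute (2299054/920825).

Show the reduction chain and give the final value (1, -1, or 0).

1

(2299054/920825) = (457404/920825)   [reduce mod 920825]
457404 = 2^2·114351; (2/920825) = +1 since 920825 mod 8 = 1, so (457404/920825) = (+1)^2·(114351/920825); sign now +1
reciprocity: (114351/920825) = +1·(920825/114351) since 114351 mod 4 = 3, 920825 mod 4 = 1; sign now +1
(920825/114351) = (6017/114351)   [reduce mod 114351]
reciprocity: (6017/114351) = +1·(114351/6017) since 6017 mod 4 = 1, 114351 mod 4 = 3; sign now +1
(114351/6017) = (28/6017)   [reduce mod 6017]
28 = 2^2·7; (2/6017) = +1 since 6017 mod 8 = 1, so (28/6017) = (+1)^2·(7/6017); sign now +1
reciprocity: (7/6017) = +1·(6017/7) since 7 mod 4 = 3, 6017 mod 4 = 1; sign now +1
(6017/7) = (4/7)   [reduce mod 7]
4 = 2^2·1; (2/7) = +1 since 7 mod 8 = 7, so (4/7) = (+1)^2·(1/7); sign now +1
(1/7) = 1; final value = sign = +1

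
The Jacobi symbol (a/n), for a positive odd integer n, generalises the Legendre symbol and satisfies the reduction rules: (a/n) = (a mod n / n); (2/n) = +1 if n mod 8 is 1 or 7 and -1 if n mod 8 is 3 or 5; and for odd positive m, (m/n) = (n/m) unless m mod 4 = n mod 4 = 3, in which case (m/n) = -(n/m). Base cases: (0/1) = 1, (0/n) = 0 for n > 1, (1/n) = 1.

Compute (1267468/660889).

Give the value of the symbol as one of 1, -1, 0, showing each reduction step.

-1

(1267468/660889): 1267468 mod 660889 = 606579, so (1267468/660889) = (606579/660889)
flip (606579/660889) -> (660889/606579): both odd, 606579 mod 4 = 3, 660889 mod 4 = 1, so the flip contributes +1; sign now +1
(660889/606579): 660889 mod 606579 = 54310, so (660889/606579) = (54310/606579)
factor out 2^1: 54310 = 2^1·27155; with 606579 mod 8 = 3, (2/606579) = -1; sign now -1; continue with (27155/606579)
flip (27155/606579) -> (606579/27155): both odd, 27155 mod 4 = 3, 606579 mod 4 = 3, so the flip contributes -1; sign now +1
(606579/27155): 606579 mod 27155 = 9169, so (606579/27155) = (9169/27155)
flip (9169/27155) -> (27155/9169): both odd, 9169 mod 4 = 1, 27155 mod 4 = 3, so the flip contributes +1; sign now +1
(27155/9169): 27155 mod 9169 = 8817, so (27155/9169) = (8817/9169)
flip (8817/9169) -> (9169/8817): both odd, 8817 mod 4 = 1, 9169 mod 4 = 1, so the flip contributes +1; sign now +1
(9169/8817): 9169 mod 8817 = 352, so (9169/8817) = (352/8817)
factor out 2^5: 352 = 2^5·11; with 8817 mod 8 = 1, (2/8817) = +1; sign now +1; continue with (11/8817)
flip (11/8817) -> (8817/11): both odd, 11 mod 4 = 3, 8817 mod 4 = 1, so the flip contributes +1; sign now +1
(8817/11): 8817 mod 11 = 6, so (8817/11) = (6/11)
factor out 2^1: 6 = 2^1·3; with 11 mod 8 = 3, (2/11) = -1; sign now -1; continue with (3/11)
flip (3/11) -> (11/3): both odd, 3 mod 4 = 3, 11 mod 4 = 3, so the flip contributes -1; sign now +1
(11/3): 11 mod 3 = 2, so (11/3) = (2/3)
factor out 2^1: 2 = 2^1·1; with 3 mod 8 = 3, (2/3) = -1; sign now -1; continue with (1/3)
reached (1/3) = 1, so the symbol is -1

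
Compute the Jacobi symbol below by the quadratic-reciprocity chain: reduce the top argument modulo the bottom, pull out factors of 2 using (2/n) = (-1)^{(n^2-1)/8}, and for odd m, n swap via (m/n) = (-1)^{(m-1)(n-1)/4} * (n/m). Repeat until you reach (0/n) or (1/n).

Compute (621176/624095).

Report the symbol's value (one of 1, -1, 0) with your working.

1

621176 = 2^3·77647; (2/624095) = +1 since 624095 mod 8 = 7, so (621176/624095) = (+1)^3·(77647/624095); sign now +1
reciprocity: (77647/624095) = -1·(624095/77647) since 77647 mod 4 = 3, 624095 mod 4 = 3; sign now -1
(624095/77647) = (2919/77647)   [reduce mod 77647]
reciprocity: (2919/77647) = -1·(77647/2919) since 2919 mod 4 = 3, 77647 mod 4 = 3; sign now +1
(77647/2919) = (1753/2919)   [reduce mod 2919]
reciprocity: (1753/2919) = +1·(2919/1753) since 1753 mod 4 = 1, 2919 mod 4 = 3; sign now +1
(2919/1753) = (1166/1753)   [reduce mod 1753]
1166 = 2^1·583; (2/1753) = +1 since 1753 mod 8 = 1, so (1166/1753) = (+1)^1·(583/1753); sign now +1
reciprocity: (583/1753) = +1·(1753/583) since 583 mod 4 = 3, 1753 mod 4 = 1; sign now +1
(1753/583) = (4/583)   [reduce mod 583]
4 = 2^2·1; (2/583) = +1 since 583 mod 8 = 7, so (4/583) = (+1)^2·(1/583); sign now +1
(1/583) = 1; final value = sign = +1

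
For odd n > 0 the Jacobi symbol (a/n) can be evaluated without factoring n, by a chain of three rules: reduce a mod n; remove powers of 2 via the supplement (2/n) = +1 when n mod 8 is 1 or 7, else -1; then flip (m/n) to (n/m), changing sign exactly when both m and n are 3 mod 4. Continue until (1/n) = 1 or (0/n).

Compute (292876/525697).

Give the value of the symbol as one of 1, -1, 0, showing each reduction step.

factor out 2^2: 292876 = 2^2·73219; with 525697 mod 8 = 1, (2/525697) = +1; sign now +1; continue with (73219/525697)
flip (73219/525697) -> (525697/73219): both odd, 73219 mod 4 = 3, 525697 mod 4 = 1, so the flip contributes +1; sign now +1
(525697/73219): 525697 mod 73219 = 13164, so (525697/73219) = (13164/73219)
factor out 2^2: 13164 = 2^2·3291; with 73219 mod 8 = 3, (2/73219) = -1; sign now +1; continue with (3291/73219)
flip (3291/73219) -> (73219/3291): both odd, 3291 mod 4 = 3, 73219 mod 4 = 3, so the flip contributes -1; sign now -1
(73219/3291): 73219 mod 3291 = 817, so (73219/3291) = (817/3291)
flip (817/3291) -> (3291/817): both odd, 817 mod 4 = 1, 3291 mod 4 = 3, so the flip contributes +1; sign now -1
(3291/817): 3291 mod 817 = 23, so (3291/817) = (23/817)
flip (23/817) -> (817/23): both odd, 23 mod 4 = 3, 817 mod 4 = 1, so the flip contributes +1; sign now -1
(817/23): 817 mod 23 = 12, so (817/23) = (12/23)
factor out 2^2: 12 = 2^2·3; with 23 mod 8 = 7, (2/23) = +1; sign now -1; continue with (3/23)
flip (3/23) -> (23/3): both odd, 3 mod 4 = 3, 23 mod 4 = 3, so the flip contributes -1; sign now +1
(23/3): 23 mod 3 = 2, so (23/3) = (2/3)
factor out 2^1: 2 = 2^1·1; with 3 mod 8 = 3, (2/3) = -1; sign now -1; continue with (1/3)
reached (1/3) = 1, so the symbol is -1

-1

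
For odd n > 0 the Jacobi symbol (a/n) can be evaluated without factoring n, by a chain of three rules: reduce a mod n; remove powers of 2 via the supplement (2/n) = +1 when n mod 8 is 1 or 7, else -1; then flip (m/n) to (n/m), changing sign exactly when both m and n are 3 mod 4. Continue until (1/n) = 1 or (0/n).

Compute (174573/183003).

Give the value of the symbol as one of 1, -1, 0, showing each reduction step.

0

reciprocity: (174573/183003) = +1·(183003/174573) since 174573 mod 4 = 1, 183003 mod 4 = 3; sign now +1
(183003/174573) = (8430/174573)   [reduce mod 174573]
8430 = 2^1·4215; (2/174573) = -1 since 174573 mod 8 = 5, so (8430/174573) = (-1)^1·(4215/174573); sign now -1
reciprocity: (4215/174573) = +1·(174573/4215) since 4215 mod 4 = 3, 174573 mod 4 = 1; sign now -1
(174573/4215) = (1758/4215)   [reduce mod 4215]
1758 = 2^1·879; (2/4215) = +1 since 4215 mod 8 = 7, so (1758/4215) = (+1)^1·(879/4215); sign now -1
reciprocity: (879/4215) = -1·(4215/879) since 879 mod 4 = 3, 4215 mod 4 = 3; sign now +1
(4215/879) = (699/879)   [reduce mod 879]
reciprocity: (699/879) = -1·(879/699) since 699 mod 4 = 3, 879 mod 4 = 3; sign now -1
(879/699) = (180/699)   [reduce mod 699]
180 = 2^2·45; (2/699) = -1 since 699 mod 8 = 3, so (180/699) = (-1)^2·(45/699); sign now -1
reciprocity: (45/699) = +1·(699/45) since 45 mod 4 = 1, 699 mod 4 = 3; sign now -1
(699/45) = (24/45)   [reduce mod 45]
24 = 2^3·3; (2/45) = -1 since 45 mod 8 = 5, so (24/45) = (-1)^3·(3/45); sign now +1
reciprocity: (3/45) = +1·(45/3) since 3 mod 4 = 3, 45 mod 4 = 1; sign now +1
(45/3) = (0/3)   [reduce mod 3]
(0/3) = 0   [gcd(a, n) > 1]; final value = 0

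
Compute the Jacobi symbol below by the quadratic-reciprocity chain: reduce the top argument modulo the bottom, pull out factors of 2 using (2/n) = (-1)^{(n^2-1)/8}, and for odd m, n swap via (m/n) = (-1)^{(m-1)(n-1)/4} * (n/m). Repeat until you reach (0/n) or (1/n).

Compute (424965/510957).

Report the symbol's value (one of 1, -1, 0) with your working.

0

reciprocity: (424965/510957) = +1·(510957/424965) since 424965 mod 4 = 1, 510957 mod 4 = 1; sign now +1
(510957/424965) = (85992/424965)   [reduce mod 424965]
85992 = 2^3·10749; (2/424965) = -1 since 424965 mod 8 = 5, so (85992/424965) = (-1)^3·(10749/424965); sign now -1
reciprocity: (10749/424965) = +1·(424965/10749) since 10749 mod 4 = 1, 424965 mod 4 = 1; sign now -1
(424965/10749) = (5754/10749)   [reduce mod 10749]
5754 = 2^1·2877; (2/10749) = -1 since 10749 mod 8 = 5, so (5754/10749) = (-1)^1·(2877/10749); sign now +1
reciprocity: (2877/10749) = +1·(10749/2877) since 2877 mod 4 = 1, 10749 mod 4 = 1; sign now +1
(10749/2877) = (2118/2877)   [reduce mod 2877]
2118 = 2^1·1059; (2/2877) = -1 since 2877 mod 8 = 5, so (2118/2877) = (-1)^1·(1059/2877); sign now -1
reciprocity: (1059/2877) = +1·(2877/1059) since 1059 mod 4 = 3, 2877 mod 4 = 1; sign now -1
(2877/1059) = (759/1059)   [reduce mod 1059]
reciprocity: (759/1059) = -1·(1059/759) since 759 mod 4 = 3, 1059 mod 4 = 3; sign now +1
(1059/759) = (300/759)   [reduce mod 759]
300 = 2^2·75; (2/759) = +1 since 759 mod 8 = 7, so (300/759) = (+1)^2·(75/759); sign now +1
reciprocity: (75/759) = -1·(759/75) since 75 mod 4 = 3, 759 mod 4 = 3; sign now -1
(759/75) = (9/75)   [reduce mod 75]
reciprocity: (9/75) = +1·(75/9) since 9 mod 4 = 1, 75 mod 4 = 3; sign now -1
(75/9) = (3/9)   [reduce mod 9]
reciprocity: (3/9) = +1·(9/3) since 3 mod 4 = 3, 9 mod 4 = 1; sign now -1
(9/3) = (0/3)   [reduce mod 3]
(0/3) = 0   [gcd(a, n) > 1]; final value = 0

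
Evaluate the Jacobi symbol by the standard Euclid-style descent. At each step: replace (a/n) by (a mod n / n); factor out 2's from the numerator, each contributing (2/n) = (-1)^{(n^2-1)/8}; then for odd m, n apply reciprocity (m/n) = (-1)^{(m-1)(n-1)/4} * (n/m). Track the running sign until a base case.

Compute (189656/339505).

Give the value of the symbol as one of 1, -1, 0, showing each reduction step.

-1

189656 = 2^3·23707; (2/339505) = +1 since 339505 mod 8 = 1, so (189656/339505) = (+1)^3·(23707/339505); sign now +1
reciprocity: (23707/339505) = +1·(339505/23707) since 23707 mod 4 = 3, 339505 mod 4 = 1; sign now +1
(339505/23707) = (7607/23707)   [reduce mod 23707]
reciprocity: (7607/23707) = -1·(23707/7607) since 7607 mod 4 = 3, 23707 mod 4 = 3; sign now -1
(23707/7607) = (886/7607)   [reduce mod 7607]
886 = 2^1·443; (2/7607) = +1 since 7607 mod 8 = 7, so (886/7607) = (+1)^1·(443/7607); sign now -1
reciprocity: (443/7607) = -1·(7607/443) since 443 mod 4 = 3, 7607 mod 4 = 3; sign now +1
(7607/443) = (76/443)   [reduce mod 443]
76 = 2^2·19; (2/443) = -1 since 443 mod 8 = 3, so (76/443) = (-1)^2·(19/443); sign now +1
reciprocity: (19/443) = -1·(443/19) since 19 mod 4 = 3, 443 mod 4 = 3; sign now -1
(443/19) = (6/19)   [reduce mod 19]
6 = 2^1·3; (2/19) = -1 since 19 mod 8 = 3, so (6/19) = (-1)^1·(3/19); sign now +1
reciprocity: (3/19) = -1·(19/3) since 3 mod 4 = 3, 19 mod 4 = 3; sign now -1
(19/3) = (1/3)   [reduce mod 3]
(1/3) = 1; final value = sign = -1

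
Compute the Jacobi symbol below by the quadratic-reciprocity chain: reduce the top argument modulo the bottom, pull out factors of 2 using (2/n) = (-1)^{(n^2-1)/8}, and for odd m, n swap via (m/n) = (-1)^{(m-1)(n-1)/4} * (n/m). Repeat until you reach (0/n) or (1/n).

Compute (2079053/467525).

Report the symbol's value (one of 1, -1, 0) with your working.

-1

(2079053/467525): 2079053 mod 467525 = 208953, so (2079053/467525) = (208953/467525)
flip (208953/467525) -> (467525/208953): both odd, 208953 mod 4 = 1, 467525 mod 4 = 1, so the flip contributes +1; sign now +1
(467525/208953): 467525 mod 208953 = 49619, so (467525/208953) = (49619/208953)
flip (49619/208953) -> (208953/49619): both odd, 49619 mod 4 = 3, 208953 mod 4 = 1, so the flip contributes +1; sign now +1
(208953/49619): 208953 mod 49619 = 10477, so (208953/49619) = (10477/49619)
flip (10477/49619) -> (49619/10477): both odd, 10477 mod 4 = 1, 49619 mod 4 = 3, so the flip contributes +1; sign now +1
(49619/10477): 49619 mod 10477 = 7711, so (49619/10477) = (7711/10477)
flip (7711/10477) -> (10477/7711): both odd, 7711 mod 4 = 3, 10477 mod 4 = 1, so the flip contributes +1; sign now +1
(10477/7711): 10477 mod 7711 = 2766, so (10477/7711) = (2766/7711)
factor out 2^1: 2766 = 2^1·1383; with 7711 mod 8 = 7, (2/7711) = +1; sign now +1; continue with (1383/7711)
flip (1383/7711) -> (7711/1383): both odd, 1383 mod 4 = 3, 7711 mod 4 = 3, so the flip contributes -1; sign now -1
(7711/1383): 7711 mod 1383 = 796, so (7711/1383) = (796/1383)
factor out 2^2: 796 = 2^2·199; with 1383 mod 8 = 7, (2/1383) = +1; sign now -1; continue with (199/1383)
flip (199/1383) -> (1383/199): both odd, 199 mod 4 = 3, 1383 mod 4 = 3, so the flip contributes -1; sign now +1
(1383/199): 1383 mod 199 = 189, so (1383/199) = (189/199)
flip (189/199) -> (199/189): both odd, 189 mod 4 = 1, 199 mod 4 = 3, so the flip contributes +1; sign now +1
(199/189): 199 mod 189 = 10, so (199/189) = (10/189)
factor out 2^1: 10 = 2^1·5; with 189 mod 8 = 5, (2/189) = -1; sign now -1; continue with (5/189)
flip (5/189) -> (189/5): both odd, 5 mod 4 = 1, 189 mod 4 = 1, so the flip contributes +1; sign now -1
(189/5): 189 mod 5 = 4, so (189/5) = (4/5)
factor out 2^2: 4 = 2^2·1; with 5 mod 8 = 5, (2/5) = -1; sign now -1; continue with (1/5)
reached (1/5) = 1, so the symbol is -1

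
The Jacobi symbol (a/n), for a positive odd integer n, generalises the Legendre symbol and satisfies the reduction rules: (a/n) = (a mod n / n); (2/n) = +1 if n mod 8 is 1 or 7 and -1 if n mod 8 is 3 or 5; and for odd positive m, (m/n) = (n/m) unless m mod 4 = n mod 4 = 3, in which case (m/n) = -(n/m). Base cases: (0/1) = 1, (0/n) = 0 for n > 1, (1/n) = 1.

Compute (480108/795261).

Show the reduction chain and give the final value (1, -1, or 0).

0

480108 = 2^2·120027; (2/795261) = -1 since 795261 mod 8 = 5, so (480108/795261) = (-1)^2·(120027/795261); sign now +1
reciprocity: (120027/795261) = +1·(795261/120027) since 120027 mod 4 = 3, 795261 mod 4 = 1; sign now +1
(795261/120027) = (75099/120027)   [reduce mod 120027]
reciprocity: (75099/120027) = -1·(120027/75099) since 75099 mod 4 = 3, 120027 mod 4 = 3; sign now -1
(120027/75099) = (44928/75099)   [reduce mod 75099]
44928 = 2^7·351; (2/75099) = -1 since 75099 mod 8 = 3, so (44928/75099) = (-1)^7·(351/75099); sign now +1
reciprocity: (351/75099) = -1·(75099/351) since 351 mod 4 = 3, 75099 mod 4 = 3; sign now -1
(75099/351) = (336/351)   [reduce mod 351]
336 = 2^4·21; (2/351) = +1 since 351 mod 8 = 7, so (336/351) = (+1)^4·(21/351); sign now -1
reciprocity: (21/351) = +1·(351/21) since 21 mod 4 = 1, 351 mod 4 = 3; sign now -1
(351/21) = (15/21)   [reduce mod 21]
reciprocity: (15/21) = +1·(21/15) since 15 mod 4 = 3, 21 mod 4 = 1; sign now -1
(21/15) = (6/15)   [reduce mod 15]
6 = 2^1·3; (2/15) = +1 since 15 mod 8 = 7, so (6/15) = (+1)^1·(3/15); sign now -1
reciprocity: (3/15) = -1·(15/3) since 3 mod 4 = 3, 15 mod 4 = 3; sign now +1
(15/3) = (0/3)   [reduce mod 3]
(0/3) = 0   [gcd(a, n) > 1]; final value = 0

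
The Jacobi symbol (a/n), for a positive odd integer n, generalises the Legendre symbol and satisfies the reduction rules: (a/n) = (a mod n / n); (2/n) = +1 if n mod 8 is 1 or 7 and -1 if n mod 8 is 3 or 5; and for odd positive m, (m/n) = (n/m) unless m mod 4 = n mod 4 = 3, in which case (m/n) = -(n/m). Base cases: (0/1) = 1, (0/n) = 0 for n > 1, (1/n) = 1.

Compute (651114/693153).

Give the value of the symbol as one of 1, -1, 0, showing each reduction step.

factor out 2^1: 651114 = 2^1·325557; with 693153 mod 8 = 1, (2/693153) = +1; sign now +1; continue with (325557/693153)
flip (325557/693153) -> (693153/325557): both odd, 325557 mod 4 = 1, 693153 mod 4 = 1, so the flip contributes +1; sign now +1
(693153/325557): 693153 mod 325557 = 42039, so (693153/325557) = (42039/325557)
flip (42039/325557) -> (325557/42039): both odd, 42039 mod 4 = 3, 325557 mod 4 = 1, so the flip contributes +1; sign now +1
(325557/42039): 325557 mod 42039 = 31284, so (325557/42039) = (31284/42039)
factor out 2^2: 31284 = 2^2·7821; with 42039 mod 8 = 7, (2/42039) = +1; sign now +1; continue with (7821/42039)
flip (7821/42039) -> (42039/7821): both odd, 7821 mod 4 = 1, 42039 mod 4 = 3, so the flip contributes +1; sign now +1
(42039/7821): 42039 mod 7821 = 2934, so (42039/7821) = (2934/7821)
factor out 2^1: 2934 = 2^1·1467; with 7821 mod 8 = 5, (2/7821) = -1; sign now -1; continue with (1467/7821)
flip (1467/7821) -> (7821/1467): both odd, 1467 mod 4 = 3, 7821 mod 4 = 1, so the flip contributes +1; sign now -1
(7821/1467): 7821 mod 1467 = 486, so (7821/1467) = (486/1467)
factor out 2^1: 486 = 2^1·243; with 1467 mod 8 = 3, (2/1467) = -1; sign now +1; continue with (243/1467)
flip (243/1467) -> (1467/243): both odd, 243 mod 4 = 3, 1467 mod 4 = 3, so the flip contributes -1; sign now -1
(1467/243): 1467 mod 243 = 9, so (1467/243) = (9/243)
flip (9/243) -> (243/9): both odd, 9 mod 4 = 1, 243 mod 4 = 3, so the flip contributes +1; sign now -1
(243/9): 243 mod 9 = 0, so (243/9) = (0/9)
reached (0/9); gcd(a, n) > 1, so (0/9) = 0 and the symbol is 0

0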